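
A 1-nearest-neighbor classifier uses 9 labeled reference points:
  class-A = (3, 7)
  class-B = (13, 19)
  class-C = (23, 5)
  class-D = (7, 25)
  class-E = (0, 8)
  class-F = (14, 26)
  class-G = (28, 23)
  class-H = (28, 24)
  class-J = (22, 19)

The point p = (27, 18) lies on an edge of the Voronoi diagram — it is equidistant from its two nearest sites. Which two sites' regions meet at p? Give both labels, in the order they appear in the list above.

Squared distances from p to each site:
d²(p, class-A) = 576 + 121 = 697
d²(p, class-B) = 196 + 1 = 197
d²(p, class-C) = 16 + 169 = 185
d²(p, class-D) = 400 + 49 = 449
d²(p, class-E) = 729 + 100 = 829
d²(p, class-F) = 169 + 64 = 233
d²(p, class-G) = 1 + 25 = 26
d²(p, class-H) = 1 + 36 = 37
d²(p, class-J) = 25 + 1 = 26
p is equidistant from class-G and class-J (both at squared distance 26), and every other site is strictly farther — so p lies on the class-G–class-J Voronoi edge.

class-G and class-J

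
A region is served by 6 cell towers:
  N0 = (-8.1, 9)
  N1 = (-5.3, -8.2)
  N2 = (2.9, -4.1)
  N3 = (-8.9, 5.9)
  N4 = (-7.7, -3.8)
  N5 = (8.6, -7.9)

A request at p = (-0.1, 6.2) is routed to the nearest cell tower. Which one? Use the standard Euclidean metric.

N0

Squared Euclidean distances:
|pN0|² = (-0.1−(-8.1))² + (6.2−9)² = 64 + 7.84 = 71.84
|pN1|² = (-0.1−(-5.3))² + (6.2−(-8.2))² = 27.04 + 207.36 = 234.4
|pN2|² = (-0.1−2.9)² + (6.2−(-4.1))² = 9 + 106.09 = 115.09
|pN3|² = (-0.1−(-8.9))² + (6.2−5.9)² = 77.44 + 0.09 = 77.53
|pN4|² = (-0.1−(-7.7))² + (6.2−(-3.8))² = 57.76 + 100 = 157.76
|pN5|² = (-0.1−8.6)² + (6.2−(-7.9))² = 75.69 + 198.81 = 274.5
The smallest is to N0, so p lies in the Voronoi region of N0.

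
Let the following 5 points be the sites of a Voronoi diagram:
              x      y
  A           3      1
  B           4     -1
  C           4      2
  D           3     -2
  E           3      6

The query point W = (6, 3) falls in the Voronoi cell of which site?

C

Compare squared distances (the ordering matches that of the actual distances):
|WA|² = (6−3)² + (3−1)² = 9 + 4 = 13
|WB|² = (6−4)² + (3−(-1))² = 4 + 16 = 20
|WC|² = (6−4)² + (3−2)² = 4 + 1 = 5
|WD|² = (6−3)² + (3−(-2))² = 9 + 25 = 34
|WE|² = (6−3)² + (3−6)² = 9 + 9 = 18
Minimum is at C.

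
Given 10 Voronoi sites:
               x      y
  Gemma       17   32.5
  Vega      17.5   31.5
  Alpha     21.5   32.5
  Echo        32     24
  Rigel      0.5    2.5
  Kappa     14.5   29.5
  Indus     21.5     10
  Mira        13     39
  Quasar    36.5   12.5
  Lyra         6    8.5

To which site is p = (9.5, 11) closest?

Lyra

Compare squared distances (the ordering matches that of the actual distances):
d²(p, Gemma) = 56.25 + 462.25 = 518.5
d²(p, Vega) = 64 + 420.25 = 484.25
d²(p, Alpha) = 144 + 462.25 = 606.25
d²(p, Echo) = 506.25 + 169 = 675.25
d²(p, Rigel) = 81 + 72.25 = 153.25
d²(p, Kappa) = 25 + 342.25 = 367.25
d²(p, Indus) = 144 + 1 = 145
d²(p, Mira) = 12.25 + 784 = 796.25
d²(p, Quasar) = 729 + 2.25 = 731.25
d²(p, Lyra) = 12.25 + 6.25 = 18.5
Lyra is nearest.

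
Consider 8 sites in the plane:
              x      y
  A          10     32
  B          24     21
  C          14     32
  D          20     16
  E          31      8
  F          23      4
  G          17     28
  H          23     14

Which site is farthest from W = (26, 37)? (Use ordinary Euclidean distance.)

F

Squared Euclidean distances:
|WA|² = (26−10)² + (37−32)² = 256 + 25 = 281
|WB|² = (26−24)² + (37−21)² = 4 + 256 = 260
|WC|² = (26−14)² + (37−32)² = 144 + 25 = 169
|WD|² = (26−20)² + (37−16)² = 36 + 441 = 477
|WE|² = (26−31)² + (37−8)² = 25 + 841 = 866
|WF|² = (26−23)² + (37−4)² = 9 + 1089 = 1098
|WG|² = (26−17)² + (37−28)² = 81 + 81 = 162
|WH|² = (26−23)² + (37−14)² = 9 + 529 = 538
The largest is to F.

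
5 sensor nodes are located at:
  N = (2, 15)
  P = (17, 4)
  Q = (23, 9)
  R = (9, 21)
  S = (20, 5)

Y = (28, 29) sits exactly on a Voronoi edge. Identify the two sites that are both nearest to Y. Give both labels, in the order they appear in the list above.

Q and R

Squared distances from Y to each site:
|YN|² = (28−2)² + (29−15)² = 676 + 196 = 872
|YP|² = (28−17)² + (29−4)² = 121 + 625 = 746
|YQ|² = (28−23)² + (29−9)² = 25 + 400 = 425
|YR|² = (28−9)² + (29−21)² = 361 + 64 = 425
|YS|² = (28−20)² + (29−5)² = 64 + 576 = 640
Y is equidistant from Q and R (both at squared distance 425), and every other site is strictly farther — so Y lies on the Q–R Voronoi edge.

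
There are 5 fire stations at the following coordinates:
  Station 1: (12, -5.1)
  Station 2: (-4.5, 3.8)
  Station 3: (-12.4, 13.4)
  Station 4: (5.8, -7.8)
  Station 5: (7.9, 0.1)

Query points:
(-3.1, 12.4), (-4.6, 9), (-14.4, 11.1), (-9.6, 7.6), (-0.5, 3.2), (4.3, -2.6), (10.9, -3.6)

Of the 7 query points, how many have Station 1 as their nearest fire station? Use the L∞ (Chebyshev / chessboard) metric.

1

(-3.1, 12.4) — d to each: Station 1:17.5, Station 2:8.6, Station 3:9.3, Station 4:20.2, Station 5:12.3 → nearest is Station 2
(-4.6, 9) — d to each: Station 1:16.6, Station 2:5.2, Station 3:7.8, Station 4:16.8, Station 5:12.5 → nearest is Station 2
(-14.4, 11.1) — d to each: Station 1:26.4, Station 2:9.9, Station 3:2.3, Station 4:20.2, Station 5:22.3 → nearest is Station 3
(-9.6, 7.6) — d to each: Station 1:21.6, Station 2:5.1, Station 3:5.8, Station 4:15.4, Station 5:17.5 → nearest is Station 2
(-0.5, 3.2) — d to each: Station 1:12.5, Station 2:4, Station 3:11.9, Station 4:11, Station 5:8.4 → nearest is Station 2
(4.3, -2.6) — d to each: Station 1:7.7, Station 2:8.8, Station 3:16.7, Station 4:5.2, Station 5:3.6 → nearest is Station 5
(10.9, -3.6) — d to each: Station 1:1.5, Station 2:15.4, Station 3:23.3, Station 4:5.1, Station 5:3.7 → nearest is Station 1
1 of the 7 points has Station 1 as nearest.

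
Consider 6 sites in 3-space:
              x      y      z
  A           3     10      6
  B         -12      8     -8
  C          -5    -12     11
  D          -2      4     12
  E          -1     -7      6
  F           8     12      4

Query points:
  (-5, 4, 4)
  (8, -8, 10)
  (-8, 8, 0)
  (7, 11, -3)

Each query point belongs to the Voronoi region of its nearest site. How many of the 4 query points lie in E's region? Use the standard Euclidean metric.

(-5, 4, 4) — d² to each: A:104, B:209, C:305, D:73, E:141, F:233 → nearest is D
(8, -8, 10) — d² to each: A:365, B:980, C:186, D:248, E:98, F:436 → nearest is E
(-8, 8, 0) — d² to each: A:161, B:80, C:530, D:196, E:310, F:288 → nearest is B
(7, 11, -3) — d² to each: A:98, B:395, C:869, D:355, E:469, F:51 → nearest is F
1 of the 4 points has E as nearest.

1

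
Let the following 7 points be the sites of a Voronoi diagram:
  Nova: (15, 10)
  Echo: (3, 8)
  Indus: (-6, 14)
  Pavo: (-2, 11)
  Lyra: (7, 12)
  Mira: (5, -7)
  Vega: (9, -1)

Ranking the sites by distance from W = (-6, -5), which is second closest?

Vega

Compare squared distances (the ordering matches that of the actual distances):
d²(W, Nova) = (-6−15)² + (-5−10)² = 441 + 225 = 666
d²(W, Echo) = (-6−3)² + (-5−8)² = 81 + 169 = 250
d²(W, Indus) = (-6−(-6))² + (-5−14)² = 0 + 361 = 361
d²(W, Pavo) = (-6−(-2))² + (-5−11)² = 16 + 256 = 272
d²(W, Lyra) = (-6−7)² + (-5−12)² = 169 + 289 = 458
d²(W, Mira) = (-6−5)² + (-5−(-7))² = 121 + 4 = 125
d²(W, Vega) = (-6−9)² + (-5−(-1))² = 225 + 16 = 241
Sorted ascending: Mira, Vega, Echo, … — the second-nearest is Vega.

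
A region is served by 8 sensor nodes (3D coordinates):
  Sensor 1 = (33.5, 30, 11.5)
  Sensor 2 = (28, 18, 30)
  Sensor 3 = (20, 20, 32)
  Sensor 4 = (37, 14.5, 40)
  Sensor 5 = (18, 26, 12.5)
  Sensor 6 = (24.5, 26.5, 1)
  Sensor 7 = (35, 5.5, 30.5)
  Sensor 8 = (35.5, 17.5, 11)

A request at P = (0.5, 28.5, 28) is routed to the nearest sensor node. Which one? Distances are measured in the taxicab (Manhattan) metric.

d(P, Sensor 1) = |0.5−33.5| + |28.5−30| + |28−11.5| = 33 + 1.5 + 16.5 = 51
d(P, Sensor 2) = |0.5−28| + |28.5−18| + |28−30| = 27.5 + 10.5 + 2 = 40
d(P, Sensor 3) = |0.5−20| + |28.5−20| + |28−32| = 19.5 + 8.5 + 4 = 32
d(P, Sensor 4) = |0.5−37| + |28.5−14.5| + |28−40| = 36.5 + 14 + 12 = 62.5
d(P, Sensor 5) = |0.5−18| + |28.5−26| + |28−12.5| = 17.5 + 2.5 + 15.5 = 35.5
d(P, Sensor 6) = |0.5−24.5| + |28.5−26.5| + |28−1| = 24 + 2 + 27 = 53
d(P, Sensor 7) = |0.5−35| + |28.5−5.5| + |28−30.5| = 34.5 + 23 + 2.5 = 60
d(P, Sensor 8) = |0.5−35.5| + |28.5−17.5| + |28−11| = 35 + 11 + 17 = 63
Minimum is at Sensor 3.

Sensor 3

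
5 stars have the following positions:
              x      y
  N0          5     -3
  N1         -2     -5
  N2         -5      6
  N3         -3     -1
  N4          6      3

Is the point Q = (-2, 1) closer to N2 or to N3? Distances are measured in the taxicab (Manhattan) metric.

d(Q,N2) = |-2−(-5)| + |1−6| = 3 + 5 = 8
d(Q,N3) = |-2−(-3)| + |1−(-1)| = 1 + 2 = 3
8 > 3, so N3 is closer.

N3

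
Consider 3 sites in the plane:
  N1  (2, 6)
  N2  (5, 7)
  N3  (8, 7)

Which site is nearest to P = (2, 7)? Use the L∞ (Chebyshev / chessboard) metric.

d(P,N1) = max(0, 1) = 1
d(P,N2) = max(3, 0) = 3
d(P,N3) = max(6, 0) = 6
Minimum is at N1.

N1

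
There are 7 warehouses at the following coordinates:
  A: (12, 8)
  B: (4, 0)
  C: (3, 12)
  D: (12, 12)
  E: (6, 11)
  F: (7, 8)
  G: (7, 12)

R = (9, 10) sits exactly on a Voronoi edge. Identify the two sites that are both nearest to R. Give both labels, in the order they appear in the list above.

F and G

Squared distances from R to each site:
|RA|² = (9−12)² + (10−8)² = 9 + 4 = 13
|RB|² = (9−4)² + (10−0)² = 25 + 100 = 125
|RC|² = (9−3)² + (10−12)² = 36 + 4 = 40
|RD|² = (9−12)² + (10−12)² = 9 + 4 = 13
|RE|² = (9−6)² + (10−11)² = 9 + 1 = 10
|RF|² = (9−7)² + (10−8)² = 4 + 4 = 8
|RG|² = (9−7)² + (10−12)² = 4 + 4 = 8
R is equidistant from F and G (both at squared distance 8), and every other site is strictly farther — so R lies on the F–G Voronoi edge.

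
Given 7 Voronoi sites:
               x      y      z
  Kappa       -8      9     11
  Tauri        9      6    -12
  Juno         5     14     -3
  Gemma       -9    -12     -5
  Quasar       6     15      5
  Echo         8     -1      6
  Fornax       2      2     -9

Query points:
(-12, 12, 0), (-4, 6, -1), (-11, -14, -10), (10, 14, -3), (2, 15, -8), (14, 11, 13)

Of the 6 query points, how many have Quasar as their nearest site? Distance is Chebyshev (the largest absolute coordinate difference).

(-12, 12, 0) — d to each: Kappa:11, Tauri:21, Juno:17, Gemma:24, Quasar:18, Echo:20, Fornax:14 → nearest is Kappa
(-4, 6, -1) — d to each: Kappa:12, Tauri:13, Juno:9, Gemma:18, Quasar:10, Echo:12, Fornax:8 → nearest is Fornax
(-11, -14, -10) — d to each: Kappa:23, Tauri:20, Juno:28, Gemma:5, Quasar:29, Echo:19, Fornax:16 → nearest is Gemma
(10, 14, -3) — d to each: Kappa:18, Tauri:9, Juno:5, Gemma:26, Quasar:8, Echo:15, Fornax:12 → nearest is Juno
(2, 15, -8) — d to each: Kappa:19, Tauri:9, Juno:5, Gemma:27, Quasar:13, Echo:16, Fornax:13 → nearest is Juno
(14, 11, 13) — d to each: Kappa:22, Tauri:25, Juno:16, Gemma:23, Quasar:8, Echo:12, Fornax:22 → nearest is Quasar
1 of the 6 points has Quasar as nearest.

1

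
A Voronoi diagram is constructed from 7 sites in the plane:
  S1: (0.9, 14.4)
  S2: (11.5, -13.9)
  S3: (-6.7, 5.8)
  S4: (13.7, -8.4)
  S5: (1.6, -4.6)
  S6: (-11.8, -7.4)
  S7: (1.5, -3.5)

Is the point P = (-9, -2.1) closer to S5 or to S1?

Compare squared distances:
|PS5|² = (-9−1.6)² + (-2.1−(-4.6))² = 112.36 + 6.25 = 118.61
|PS1|² = (-9−0.9)² + (-2.1−14.4)² = 98.01 + 272.25 = 370.26
118.61 < 370.26, so S5 is closer.

S5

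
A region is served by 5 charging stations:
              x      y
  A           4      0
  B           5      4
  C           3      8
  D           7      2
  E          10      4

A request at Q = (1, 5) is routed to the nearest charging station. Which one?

Squared Euclidean distances:
|QA|² = (1−4)² + (5−0)² = 9 + 25 = 34
|QB|² = (1−5)² + (5−4)² = 16 + 1 = 17
|QC|² = (1−3)² + (5−8)² = 4 + 9 = 13
|QD|² = (1−7)² + (5−2)² = 36 + 9 = 45
|QE|² = (1−10)² + (5−4)² = 81 + 1 = 82
The smallest is to C, so Q lies in the Voronoi region of C.

C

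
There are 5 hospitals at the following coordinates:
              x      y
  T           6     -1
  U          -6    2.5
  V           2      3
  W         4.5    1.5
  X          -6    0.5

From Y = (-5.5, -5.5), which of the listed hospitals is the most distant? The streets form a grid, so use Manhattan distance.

W

d(Y,T) = |-5.5−6| + |-5.5−(-1)| = 11.5 + 4.5 = 16
d(Y,U) = |-5.5−(-6)| + |-5.5−2.5| = 0.5 + 8 = 8.5
d(Y,V) = |-5.5−2| + |-5.5−3| = 7.5 + 8.5 = 16
d(Y,W) = |-5.5−4.5| + |-5.5−1.5| = 10 + 7 = 17
d(Y,X) = |-5.5−(-6)| + |-5.5−0.5| = 0.5 + 6 = 6.5
The largest is to W.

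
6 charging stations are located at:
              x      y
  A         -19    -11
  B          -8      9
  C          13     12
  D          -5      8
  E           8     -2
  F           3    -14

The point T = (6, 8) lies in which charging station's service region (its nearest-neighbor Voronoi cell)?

Since √ is increasing, it suffices to compare squared distances:
|TA|² = (6−(-19))² + (8−(-11))² = 625 + 361 = 986
|TB|² = (6−(-8))² + (8−9)² = 196 + 1 = 197
|TC|² = (6−13)² + (8−12)² = 49 + 16 = 65
|TD|² = (6−(-5))² + (8−8)² = 121 + 0 = 121
|TE|² = (6−8)² + (8−(-2))² = 4 + 100 = 104
|TF|² = (6−3)² + (8−(-14))² = 9 + 484 = 493
The smallest is to C, so T lies in the Voronoi region of C.

C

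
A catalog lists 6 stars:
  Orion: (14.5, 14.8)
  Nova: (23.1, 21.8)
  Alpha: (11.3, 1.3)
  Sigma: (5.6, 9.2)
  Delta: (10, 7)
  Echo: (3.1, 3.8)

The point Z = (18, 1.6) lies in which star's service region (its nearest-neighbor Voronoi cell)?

Squared Euclidean distances:
d²(Z, Orion) = (18−14.5)² + (1.6−14.8)² = 12.25 + 174.24 = 186.49
d²(Z, Nova) = (18−23.1)² + (1.6−21.8)² = 26.01 + 408.04 = 434.05
d²(Z, Alpha) = (18−11.3)² + (1.6−1.3)² = 44.89 + 0.09 = 44.98
d²(Z, Sigma) = (18−5.6)² + (1.6−9.2)² = 153.76 + 57.76 = 211.52
d²(Z, Delta) = (18−10)² + (1.6−7)² = 64 + 29.16 = 93.16
d²(Z, Echo) = (18−3.1)² + (1.6−3.8)² = 222.01 + 4.84 = 226.85
Minimum is at Alpha.

Alpha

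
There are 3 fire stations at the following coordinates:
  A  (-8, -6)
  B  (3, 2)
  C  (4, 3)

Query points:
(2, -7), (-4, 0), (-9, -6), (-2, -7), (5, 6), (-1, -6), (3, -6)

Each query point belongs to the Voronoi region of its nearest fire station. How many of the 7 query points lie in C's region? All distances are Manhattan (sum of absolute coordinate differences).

(2, -7) — d to each: A:11, B:10, C:12 → nearest is B
(-4, 0) — d to each: A:10, B:9, C:11 → nearest is B
(-9, -6) — d to each: A:1, B:20, C:22 → nearest is A
(-2, -7) — d to each: A:7, B:14, C:16 → nearest is A
(5, 6) — d to each: A:25, B:6, C:4 → nearest is C
(-1, -6) — d to each: A:7, B:12, C:14 → nearest is A
(3, -6) — d to each: A:11, B:8, C:10 → nearest is B
1 of the 7 points has C as nearest.

1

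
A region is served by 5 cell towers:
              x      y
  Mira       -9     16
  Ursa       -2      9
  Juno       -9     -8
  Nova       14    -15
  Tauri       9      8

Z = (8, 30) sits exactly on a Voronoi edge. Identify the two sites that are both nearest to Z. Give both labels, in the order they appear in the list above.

Squared distances from Z to each site:
d²(Z, Mira) = (8−(-9))² + (30−16)² = 289 + 196 = 485
d²(Z, Ursa) = (8−(-2))² + (30−9)² = 100 + 441 = 541
d²(Z, Juno) = (8−(-9))² + (30−(-8))² = 289 + 1444 = 1733
d²(Z, Nova) = (8−14)² + (30−(-15))² = 36 + 2025 = 2061
d²(Z, Tauri) = (8−9)² + (30−8)² = 1 + 484 = 485
Z is equidistant from Mira and Tauri (both at squared distance 485), and every other site is strictly farther — so Z lies on the Mira–Tauri Voronoi edge.

Mira and Tauri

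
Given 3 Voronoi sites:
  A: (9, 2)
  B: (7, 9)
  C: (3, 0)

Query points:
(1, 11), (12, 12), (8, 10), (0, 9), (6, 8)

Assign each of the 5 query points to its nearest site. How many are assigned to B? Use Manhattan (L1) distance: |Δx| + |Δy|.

(1, 11) — d to each: A:17, B:8, C:13 → nearest is B
(12, 12) — d to each: A:13, B:8, C:21 → nearest is B
(8, 10) — d to each: A:9, B:2, C:15 → nearest is B
(0, 9) — d to each: A:16, B:7, C:12 → nearest is B
(6, 8) — d to each: A:9, B:2, C:11 → nearest is B
5 of the 5 points have B as nearest.

5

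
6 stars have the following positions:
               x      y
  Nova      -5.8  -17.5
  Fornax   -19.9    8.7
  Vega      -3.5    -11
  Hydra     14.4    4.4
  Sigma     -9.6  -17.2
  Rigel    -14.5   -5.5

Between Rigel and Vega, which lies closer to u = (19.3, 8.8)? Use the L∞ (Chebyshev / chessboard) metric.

Vega

d(u, Rigel) = max(33.8, 14.3) = 33.8
d(u, Vega) = max(22.8, 19.8) = 22.8
33.8 > 22.8, so Vega is closer.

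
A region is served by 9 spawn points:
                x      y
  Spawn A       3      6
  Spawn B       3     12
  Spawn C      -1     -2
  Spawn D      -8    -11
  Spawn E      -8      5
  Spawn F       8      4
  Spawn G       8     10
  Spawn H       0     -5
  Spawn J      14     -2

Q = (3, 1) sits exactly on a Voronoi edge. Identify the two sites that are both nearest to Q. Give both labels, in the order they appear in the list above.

Squared distances from Q to each site:
d²(Q, Spawn A) = (3−3)² + (1−6)² = 0 + 25 = 25
d²(Q, Spawn B) = (3−3)² + (1−12)² = 0 + 121 = 121
d²(Q, Spawn C) = (3−(-1))² + (1−(-2))² = 16 + 9 = 25
d²(Q, Spawn D) = (3−(-8))² + (1−(-11))² = 121 + 144 = 265
d²(Q, Spawn E) = (3−(-8))² + (1−5)² = 121 + 16 = 137
d²(Q, Spawn F) = (3−8)² + (1−4)² = 25 + 9 = 34
d²(Q, Spawn G) = (3−8)² + (1−10)² = 25 + 81 = 106
d²(Q, Spawn H) = (3−0)² + (1−(-5))² = 9 + 36 = 45
d²(Q, Spawn J) = (3−14)² + (1−(-2))² = 121 + 9 = 130
Q is equidistant from Spawn A and Spawn C (both at squared distance 25), and every other site is strictly farther — so Q lies on the Spawn A–Spawn C Voronoi edge.

Spawn A and Spawn C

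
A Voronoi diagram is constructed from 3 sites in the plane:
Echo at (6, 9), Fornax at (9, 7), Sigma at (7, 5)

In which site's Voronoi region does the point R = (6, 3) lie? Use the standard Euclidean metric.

Since √ is increasing, it suffices to compare squared distances:
d²(R, Echo) = (6−6)² + (3−9)² = 0 + 36 = 36
d²(R, Fornax) = (6−9)² + (3−7)² = 9 + 16 = 25
d²(R, Sigma) = (6−7)² + (3−5)² = 1 + 4 = 5
Sigma is nearest.

Sigma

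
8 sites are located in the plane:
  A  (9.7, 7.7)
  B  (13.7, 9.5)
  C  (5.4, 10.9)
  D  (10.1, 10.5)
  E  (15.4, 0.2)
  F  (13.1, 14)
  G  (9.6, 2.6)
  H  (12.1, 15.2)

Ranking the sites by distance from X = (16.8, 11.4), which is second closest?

F

Compare squared distances (the ordering matches that of the actual distances):
|XA|² = 50.41 + 13.69 = 64.1
|XB|² = 9.61 + 3.61 = 13.22
|XC|² = 129.96 + 0.25 = 130.21
|XD|² = 44.89 + 0.81 = 45.7
|XE|² = 1.96 + 125.44 = 127.4
|XF|² = 13.69 + 6.76 = 20.45
|XG|² = 51.84 + 77.44 = 129.28
|XH|² = 22.09 + 14.44 = 36.53
Sorted ascending: B, F, H, … — the second-nearest is F.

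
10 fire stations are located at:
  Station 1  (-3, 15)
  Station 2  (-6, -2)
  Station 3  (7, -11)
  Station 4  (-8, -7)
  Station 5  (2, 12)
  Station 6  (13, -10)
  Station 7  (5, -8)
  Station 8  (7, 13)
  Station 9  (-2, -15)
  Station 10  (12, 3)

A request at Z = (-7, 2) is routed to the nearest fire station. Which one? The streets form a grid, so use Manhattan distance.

d(Z, Station 1) = 4 + 13 = 17
d(Z, Station 2) = 1 + 4 = 5
d(Z, Station 3) = 14 + 13 = 27
d(Z, Station 4) = 1 + 9 = 10
d(Z, Station 5) = 9 + 10 = 19
d(Z, Station 6) = 20 + 12 = 32
d(Z, Station 7) = 12 + 10 = 22
d(Z, Station 8) = 14 + 11 = 25
d(Z, Station 9) = 5 + 17 = 22
d(Z, Station 10) = 19 + 1 = 20
Station 2 is nearest.

Station 2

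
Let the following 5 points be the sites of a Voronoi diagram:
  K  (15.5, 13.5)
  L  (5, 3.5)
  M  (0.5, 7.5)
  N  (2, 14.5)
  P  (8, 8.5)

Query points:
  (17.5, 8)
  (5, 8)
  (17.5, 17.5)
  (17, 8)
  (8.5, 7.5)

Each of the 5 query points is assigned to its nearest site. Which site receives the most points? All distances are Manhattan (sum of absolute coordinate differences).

(17.5, 8) — d to each: K:7.5, L:17, M:17.5, N:22, P:10 → nearest is K
(5, 8) — d to each: K:16, L:4.5, M:5, N:9.5, P:3.5 → nearest is P
(17.5, 17.5) — d to each: K:6, L:26.5, M:27, N:18.5, P:18.5 → nearest is K
(17, 8) — d to each: K:7, L:16.5, M:17, N:21.5, P:9.5 → nearest is K
(8.5, 7.5) — d to each: K:13, L:7.5, M:8, N:13.5, P:1.5 → nearest is P
Tally — K:3, P:2. K captures the most (3).

K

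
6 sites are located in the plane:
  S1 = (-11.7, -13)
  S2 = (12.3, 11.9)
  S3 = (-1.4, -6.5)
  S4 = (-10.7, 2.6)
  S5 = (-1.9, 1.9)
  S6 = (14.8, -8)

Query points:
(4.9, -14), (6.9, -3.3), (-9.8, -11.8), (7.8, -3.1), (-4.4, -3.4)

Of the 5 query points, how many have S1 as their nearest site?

1

(4.9, -14) — d² to each: S1:276.56, S2:725.57, S3:95.94, S4:518.92, S5:299.05, S6:134.01 → nearest is S3
(6.9, -3.3) — d² to each: S1:440.05, S2:260.2, S3:79.13, S4:344.57, S5:104.48, S6:84.5 → nearest is S3
(-9.8, -11.8) — d² to each: S1:5.05, S2:1050.1, S3:98.65, S4:208.17, S5:250.1, S6:619.6 → nearest is S1
(7.8, -3.1) — d² to each: S1:478.26, S2:245.25, S3:96.2, S4:374.74, S5:119.09, S6:73.01 → nearest is S6
(-4.4, -3.4) — d² to each: S1:145.45, S2:512.98, S3:18.61, S4:75.69, S5:34.34, S6:389.8 → nearest is S3
1 of the 5 points has S1 as nearest.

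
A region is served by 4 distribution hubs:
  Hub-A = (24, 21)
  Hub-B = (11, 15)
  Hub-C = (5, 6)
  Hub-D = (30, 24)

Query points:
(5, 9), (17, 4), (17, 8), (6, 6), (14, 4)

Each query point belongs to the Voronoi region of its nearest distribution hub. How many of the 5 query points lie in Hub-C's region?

(5, 9) — d² to each: Hub-A:505, Hub-B:72, Hub-C:9, Hub-D:850 → nearest is Hub-C
(17, 4) — d² to each: Hub-A:338, Hub-B:157, Hub-C:148, Hub-D:569 → nearest is Hub-C
(17, 8) — d² to each: Hub-A:218, Hub-B:85, Hub-C:148, Hub-D:425 → nearest is Hub-B
(6, 6) — d² to each: Hub-A:549, Hub-B:106, Hub-C:1, Hub-D:900 → nearest is Hub-C
(14, 4) — d² to each: Hub-A:389, Hub-B:130, Hub-C:85, Hub-D:656 → nearest is Hub-C
4 of the 5 points have Hub-C as nearest.

4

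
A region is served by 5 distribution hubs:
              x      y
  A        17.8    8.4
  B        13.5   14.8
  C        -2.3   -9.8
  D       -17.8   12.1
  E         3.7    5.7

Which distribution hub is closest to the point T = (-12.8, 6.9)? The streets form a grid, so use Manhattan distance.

D

d(T,A) = |-12.8−17.8| + |6.9−8.4| = 30.6 + 1.5 = 32.1
d(T,B) = |-12.8−13.5| + |6.9−14.8| = 26.3 + 7.9 = 34.2
d(T,C) = |-12.8−(-2.3)| + |6.9−(-9.8)| = 10.5 + 16.7 = 27.2
d(T,D) = |-12.8−(-17.8)| + |6.9−12.1| = 5 + 5.2 = 10.2
d(T,E) = |-12.8−3.7| + |6.9−5.7| = 16.5 + 1.2 = 17.7
The smallest is to D, so T lies in the Voronoi region of D.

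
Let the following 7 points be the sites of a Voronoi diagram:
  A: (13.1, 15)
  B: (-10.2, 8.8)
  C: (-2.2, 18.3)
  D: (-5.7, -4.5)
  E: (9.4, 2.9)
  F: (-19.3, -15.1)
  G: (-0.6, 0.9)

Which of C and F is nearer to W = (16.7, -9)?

C

Compare squared distances:
|WC|² = (16.7−(-2.2))² + (-9−18.3)² = 357.21 + 745.29 = 1102.5
|WF|² = (16.7−(-19.3))² + (-9−(-15.1))² = 1296 + 37.21 = 1333.21
1102.5 < 1333.21, so C is closer.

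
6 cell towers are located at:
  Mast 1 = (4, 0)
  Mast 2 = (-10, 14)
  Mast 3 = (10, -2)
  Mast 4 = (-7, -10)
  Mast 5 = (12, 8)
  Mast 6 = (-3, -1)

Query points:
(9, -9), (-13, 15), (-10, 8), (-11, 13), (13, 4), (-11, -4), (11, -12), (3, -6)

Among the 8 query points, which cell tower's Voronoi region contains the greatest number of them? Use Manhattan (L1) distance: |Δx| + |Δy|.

(9, -9) — d to each: Mast 1:14, Mast 2:42, Mast 3:8, Mast 4:17, Mast 5:20, Mast 6:20 → nearest is Mast 3
(-13, 15) — d to each: Mast 1:32, Mast 2:4, Mast 3:40, Mast 4:31, Mast 5:32, Mast 6:26 → nearest is Mast 2
(-10, 8) — d to each: Mast 1:22, Mast 2:6, Mast 3:30, Mast 4:21, Mast 5:22, Mast 6:16 → nearest is Mast 2
(-11, 13) — d to each: Mast 1:28, Mast 2:2, Mast 3:36, Mast 4:27, Mast 5:28, Mast 6:22 → nearest is Mast 2
(13, 4) — d to each: Mast 1:13, Mast 2:33, Mast 3:9, Mast 4:34, Mast 5:5, Mast 6:21 → nearest is Mast 5
(-11, -4) — d to each: Mast 1:19, Mast 2:19, Mast 3:23, Mast 4:10, Mast 5:35, Mast 6:11 → nearest is Mast 4
(11, -12) — d to each: Mast 1:19, Mast 2:47, Mast 3:11, Mast 4:20, Mast 5:21, Mast 6:25 → nearest is Mast 3
(3, -6) — d to each: Mast 1:7, Mast 2:33, Mast 3:11, Mast 4:14, Mast 5:23, Mast 6:11 → nearest is Mast 1
Tally — Mast 1:1, Mast 2:3, Mast 3:2, Mast 4:1, Mast 5:1. Mast 2 captures the most (3).

Mast 2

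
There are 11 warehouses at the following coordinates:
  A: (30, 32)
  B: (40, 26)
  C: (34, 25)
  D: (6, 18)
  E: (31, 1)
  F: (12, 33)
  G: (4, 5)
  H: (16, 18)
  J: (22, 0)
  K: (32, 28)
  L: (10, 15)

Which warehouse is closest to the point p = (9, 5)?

G

Squared Euclidean distances:
|pA|² = (9−30)² + (5−32)² = 441 + 729 = 1170
|pB|² = (9−40)² + (5−26)² = 961 + 441 = 1402
|pC|² = (9−34)² + (5−25)² = 625 + 400 = 1025
|pD|² = (9−6)² + (5−18)² = 9 + 169 = 178
|pE|² = (9−31)² + (5−1)² = 484 + 16 = 500
|pF|² = (9−12)² + (5−33)² = 9 + 784 = 793
|pG|² = (9−4)² + (5−5)² = 25 + 0 = 25
|pH|² = (9−16)² + (5−18)² = 49 + 169 = 218
|pJ|² = (9−22)² + (5−0)² = 169 + 25 = 194
|pK|² = (9−32)² + (5−28)² = 529 + 529 = 1058
|pL|² = (9−10)² + (5−15)² = 1 + 100 = 101
The smallest is to G, so p lies in the Voronoi region of G.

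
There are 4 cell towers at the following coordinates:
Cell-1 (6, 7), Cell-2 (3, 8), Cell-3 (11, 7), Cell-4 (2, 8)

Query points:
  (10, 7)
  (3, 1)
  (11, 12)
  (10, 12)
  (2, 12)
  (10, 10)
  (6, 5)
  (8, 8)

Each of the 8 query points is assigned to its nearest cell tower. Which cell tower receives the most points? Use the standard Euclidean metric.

Cell-3

(10, 7) — d² to each: Cell-1:16, Cell-2:50, Cell-3:1, Cell-4:65 → nearest is Cell-3
(3, 1) — d² to each: Cell-1:45, Cell-2:49, Cell-3:100, Cell-4:50 → nearest is Cell-1
(11, 12) — d² to each: Cell-1:50, Cell-2:80, Cell-3:25, Cell-4:97 → nearest is Cell-3
(10, 12) — d² to each: Cell-1:41, Cell-2:65, Cell-3:26, Cell-4:80 → nearest is Cell-3
(2, 12) — d² to each: Cell-1:41, Cell-2:17, Cell-3:106, Cell-4:16 → nearest is Cell-4
(10, 10) — d² to each: Cell-1:25, Cell-2:53, Cell-3:10, Cell-4:68 → nearest is Cell-3
(6, 5) — d² to each: Cell-1:4, Cell-2:18, Cell-3:29, Cell-4:25 → nearest is Cell-1
(8, 8) — d² to each: Cell-1:5, Cell-2:25, Cell-3:10, Cell-4:36 → nearest is Cell-1
Tally — Cell-1:3, Cell-3:4, Cell-4:1. Cell-3 captures the most (4).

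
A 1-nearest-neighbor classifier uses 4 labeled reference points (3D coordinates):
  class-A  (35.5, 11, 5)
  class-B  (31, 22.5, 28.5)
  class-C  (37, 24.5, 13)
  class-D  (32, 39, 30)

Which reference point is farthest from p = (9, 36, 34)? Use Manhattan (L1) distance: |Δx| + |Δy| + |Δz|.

d(p, class-A) = |9−35.5| + |36−11| + |34−5| = 26.5 + 25 + 29 = 80.5
d(p, class-B) = |9−31| + |36−22.5| + |34−28.5| = 22 + 13.5 + 5.5 = 41
d(p, class-C) = |9−37| + |36−24.5| + |34−13| = 28 + 11.5 + 21 = 60.5
d(p, class-D) = |9−32| + |36−39| + |34−30| = 23 + 3 + 4 = 30
The largest is to class-A.

class-A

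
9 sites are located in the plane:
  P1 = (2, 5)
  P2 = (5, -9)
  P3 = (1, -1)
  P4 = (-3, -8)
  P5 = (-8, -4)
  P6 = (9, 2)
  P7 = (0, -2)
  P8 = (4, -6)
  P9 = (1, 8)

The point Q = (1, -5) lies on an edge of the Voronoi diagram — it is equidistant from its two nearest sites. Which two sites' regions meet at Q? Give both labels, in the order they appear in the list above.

Squared distances from Q to each site:
|QP1|² = 1 + 100 = 101
|QP2|² = 16 + 16 = 32
|QP3|² = 0 + 16 = 16
|QP4|² = 16 + 9 = 25
|QP5|² = 81 + 1 = 82
|QP6|² = 64 + 49 = 113
|QP7|² = 1 + 9 = 10
|QP8|² = 9 + 1 = 10
|QP9|² = 0 + 169 = 169
Q is equidistant from P7 and P8 (both at squared distance 10), and every other site is strictly farther — so Q lies on the P7–P8 Voronoi edge.

P7 and P8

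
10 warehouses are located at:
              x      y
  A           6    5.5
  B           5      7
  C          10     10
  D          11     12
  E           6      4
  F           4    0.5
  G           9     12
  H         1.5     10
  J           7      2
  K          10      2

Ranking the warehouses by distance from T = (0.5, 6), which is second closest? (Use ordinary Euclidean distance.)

B

Compare squared distances (the ordering matches that of the actual distances):
|TA|² = 30.25 + 0.25 = 30.5
|TB|² = 20.25 + 1 = 21.25
|TC|² = 90.25 + 16 = 106.25
|TD|² = 110.25 + 36 = 146.25
|TE|² = 30.25 + 4 = 34.25
|TF|² = 12.25 + 30.25 = 42.5
|TG|² = 72.25 + 36 = 108.25
|TH|² = 1 + 16 = 17
|TJ|² = 42.25 + 16 = 58.25
|TK|² = 90.25 + 16 = 106.25
Sorted ascending: H, B, A, … — the second-nearest is B.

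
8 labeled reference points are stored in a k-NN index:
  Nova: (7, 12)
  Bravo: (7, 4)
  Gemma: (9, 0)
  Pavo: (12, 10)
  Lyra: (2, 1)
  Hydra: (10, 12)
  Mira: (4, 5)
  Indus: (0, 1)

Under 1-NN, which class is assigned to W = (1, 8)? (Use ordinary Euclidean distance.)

Since √ is increasing, it suffices to compare squared distances:
d²(W, Nova) = (1−7)² + (8−12)² = 36 + 16 = 52
d²(W, Bravo) = (1−7)² + (8−4)² = 36 + 16 = 52
d²(W, Gemma) = (1−9)² + (8−0)² = 64 + 64 = 128
d²(W, Pavo) = (1−12)² + (8−10)² = 121 + 4 = 125
d²(W, Lyra) = (1−2)² + (8−1)² = 1 + 49 = 50
d²(W, Hydra) = (1−10)² + (8−12)² = 81 + 16 = 97
d²(W, Mira) = (1−4)² + (8−5)² = 9 + 9 = 18
d²(W, Indus) = (1−0)² + (8−1)² = 1 + 49 = 50
The smallest is to Mira, so W lies in the Voronoi region of Mira.

Mira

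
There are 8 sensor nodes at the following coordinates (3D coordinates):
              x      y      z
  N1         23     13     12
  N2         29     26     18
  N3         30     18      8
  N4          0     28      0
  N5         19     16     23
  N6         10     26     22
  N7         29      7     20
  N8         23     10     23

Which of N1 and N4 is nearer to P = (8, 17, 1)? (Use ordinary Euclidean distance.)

Compare squared distances:
|PN1|² = (8−23)² + (17−13)² + (1−12)² = 225 + 16 + 121 = 362
|PN4|² = (8−0)² + (17−28)² + (1−0)² = 64 + 121 + 1 = 186
362 > 186, so N4 is closer.

N4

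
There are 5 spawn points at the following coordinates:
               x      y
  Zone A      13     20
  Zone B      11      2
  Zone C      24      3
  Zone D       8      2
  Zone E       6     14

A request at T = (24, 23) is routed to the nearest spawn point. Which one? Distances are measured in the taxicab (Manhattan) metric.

Zone A

d(T, Zone A) = |24−13| + |23−20| = 11 + 3 = 14
d(T, Zone B) = |24−11| + |23−2| = 13 + 21 = 34
d(T, Zone C) = |24−24| + |23−3| = 0 + 20 = 20
d(T, Zone D) = |24−8| + |23−2| = 16 + 21 = 37
d(T, Zone E) = |24−6| + |23−14| = 18 + 9 = 27
Zone A is nearest.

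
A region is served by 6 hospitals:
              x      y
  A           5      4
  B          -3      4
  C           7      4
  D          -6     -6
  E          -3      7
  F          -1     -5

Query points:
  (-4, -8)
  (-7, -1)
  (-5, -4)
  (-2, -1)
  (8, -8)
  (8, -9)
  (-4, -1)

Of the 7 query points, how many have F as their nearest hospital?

(-4, -8) — d² to each: A:225, B:145, C:265, D:8, E:226, F:18 → nearest is D
(-7, -1) — d² to each: A:169, B:41, C:221, D:26, E:80, F:52 → nearest is D
(-5, -4) — d² to each: A:164, B:68, C:208, D:5, E:125, F:17 → nearest is D
(-2, -1) — d² to each: A:74, B:26, C:106, D:41, E:65, F:17 → nearest is F
(8, -8) — d² to each: A:153, B:265, C:145, D:200, E:346, F:90 → nearest is F
(8, -9) — d² to each: A:178, B:290, C:170, D:205, E:377, F:97 → nearest is F
(-4, -1) — d² to each: A:106, B:26, C:146, D:29, E:65, F:25 → nearest is F
4 of the 7 points have F as nearest.

4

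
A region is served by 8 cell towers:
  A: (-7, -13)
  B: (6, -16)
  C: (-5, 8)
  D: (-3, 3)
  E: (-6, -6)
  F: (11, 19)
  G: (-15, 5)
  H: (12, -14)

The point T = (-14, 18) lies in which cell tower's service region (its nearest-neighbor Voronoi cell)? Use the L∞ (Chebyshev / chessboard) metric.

d(T,A) = max(7, 31) = 31
d(T,B) = max(20, 34) = 34
d(T,C) = max(9, 10) = 10
d(T,D) = max(11, 15) = 15
d(T,E) = max(8, 24) = 24
d(T,F) = max(25, 1) = 25
d(T,G) = max(1, 13) = 13
d(T,H) = max(26, 32) = 32
Minimum is at C.

C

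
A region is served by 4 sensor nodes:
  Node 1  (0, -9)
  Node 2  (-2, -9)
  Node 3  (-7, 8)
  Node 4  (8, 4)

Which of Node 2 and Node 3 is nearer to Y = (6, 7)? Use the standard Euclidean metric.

Compare squared distances:
d²(Y, Node 2) = (6−(-2))² + (7−(-9))² = 64 + 256 = 320
d²(Y, Node 3) = (6−(-7))² + (7−8)² = 169 + 1 = 170
320 > 170, so Node 3 is closer.

Node 3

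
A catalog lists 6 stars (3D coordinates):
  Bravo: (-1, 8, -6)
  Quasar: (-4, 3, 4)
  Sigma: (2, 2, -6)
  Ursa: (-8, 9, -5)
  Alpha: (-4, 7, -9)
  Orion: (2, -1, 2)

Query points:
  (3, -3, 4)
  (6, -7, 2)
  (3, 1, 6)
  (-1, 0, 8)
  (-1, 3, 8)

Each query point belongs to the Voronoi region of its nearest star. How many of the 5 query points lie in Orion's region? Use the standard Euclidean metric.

(3, -3, 4) — d² to each: Bravo:237, Quasar:85, Sigma:126, Ursa:346, Alpha:318, Orion:9 → nearest is Orion
(6, -7, 2) — d² to each: Bravo:338, Quasar:204, Sigma:161, Ursa:501, Alpha:417, Orion:52 → nearest is Orion
(3, 1, 6) — d² to each: Bravo:209, Quasar:57, Sigma:146, Ursa:306, Alpha:310, Orion:21 → nearest is Orion
(-1, 0, 8) — d² to each: Bravo:260, Quasar:34, Sigma:209, Ursa:299, Alpha:347, Orion:46 → nearest is Quasar
(-1, 3, 8) — d² to each: Bravo:221, Quasar:25, Sigma:206, Ursa:254, Alpha:314, Orion:61 → nearest is Quasar
3 of the 5 points have Orion as nearest.

3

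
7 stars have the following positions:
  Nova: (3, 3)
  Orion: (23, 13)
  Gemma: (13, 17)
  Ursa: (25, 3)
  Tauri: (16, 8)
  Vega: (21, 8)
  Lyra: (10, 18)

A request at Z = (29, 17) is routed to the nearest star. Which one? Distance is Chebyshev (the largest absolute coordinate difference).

d(Z, Nova) = max(26, 14) = 26
d(Z, Orion) = max(6, 4) = 6
d(Z, Gemma) = max(16, 0) = 16
d(Z, Ursa) = max(4, 14) = 14
d(Z, Tauri) = max(13, 9) = 13
d(Z, Vega) = max(8, 9) = 9
d(Z, Lyra) = max(19, 1) = 19
Minimum is at Orion.

Orion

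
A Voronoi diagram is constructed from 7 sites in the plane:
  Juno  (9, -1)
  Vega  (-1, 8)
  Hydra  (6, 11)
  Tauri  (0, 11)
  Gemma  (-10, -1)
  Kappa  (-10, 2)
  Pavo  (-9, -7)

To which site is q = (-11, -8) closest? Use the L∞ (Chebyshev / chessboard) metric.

d(q, Juno) = max(20, 7) = 20
d(q, Vega) = max(10, 16) = 16
d(q, Hydra) = max(17, 19) = 19
d(q, Tauri) = max(11, 19) = 19
d(q, Gemma) = max(1, 7) = 7
d(q, Kappa) = max(1, 10) = 10
d(q, Pavo) = max(2, 1) = 2
Minimum is at Pavo.

Pavo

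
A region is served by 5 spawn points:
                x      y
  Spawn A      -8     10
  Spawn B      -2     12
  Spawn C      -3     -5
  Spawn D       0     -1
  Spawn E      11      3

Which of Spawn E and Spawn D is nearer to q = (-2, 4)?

Spawn D

Compare squared distances:
d²(q, Spawn E) = (-2−11)² + (4−3)² = 169 + 1 = 170
d²(q, Spawn D) = (-2−0)² + (4−(-1))² = 4 + 25 = 29
170 > 29, so Spawn D is closer.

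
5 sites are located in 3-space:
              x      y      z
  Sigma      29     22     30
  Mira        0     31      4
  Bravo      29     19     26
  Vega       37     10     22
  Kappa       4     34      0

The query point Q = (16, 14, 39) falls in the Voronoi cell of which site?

Sigma

Compare squared distances (the ordering matches that of the actual distances):
d²(Q, Sigma) = (16−29)² + (14−22)² + (39−30)² = 169 + 64 + 81 = 314
d²(Q, Mira) = (16−0)² + (14−31)² + (39−4)² = 256 + 289 + 1225 = 1770
d²(Q, Bravo) = (16−29)² + (14−19)² + (39−26)² = 169 + 25 + 169 = 363
d²(Q, Vega) = (16−37)² + (14−10)² + (39−22)² = 441 + 16 + 289 = 746
d²(Q, Kappa) = (16−4)² + (14−34)² + (39−0)² = 144 + 400 + 1521 = 2065
Sigma is nearest.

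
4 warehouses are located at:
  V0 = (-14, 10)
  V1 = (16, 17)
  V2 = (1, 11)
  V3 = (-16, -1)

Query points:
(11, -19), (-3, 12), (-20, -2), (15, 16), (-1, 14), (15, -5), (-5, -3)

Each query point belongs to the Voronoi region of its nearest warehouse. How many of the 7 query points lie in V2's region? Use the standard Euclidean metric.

4

(11, -19) — d² to each: V0:1466, V1:1321, V2:1000, V3:1053 → nearest is V2
(-3, 12) — d² to each: V0:125, V1:386, V2:17, V3:338 → nearest is V2
(-20, -2) — d² to each: V0:180, V1:1657, V2:610, V3:17 → nearest is V3
(15, 16) — d² to each: V0:877, V1:2, V2:221, V3:1250 → nearest is V1
(-1, 14) — d² to each: V0:185, V1:298, V2:13, V3:450 → nearest is V2
(15, -5) — d² to each: V0:1066, V1:485, V2:452, V3:977 → nearest is V2
(-5, -3) — d² to each: V0:250, V1:841, V2:232, V3:125 → nearest is V3
4 of the 7 points have V2 as nearest.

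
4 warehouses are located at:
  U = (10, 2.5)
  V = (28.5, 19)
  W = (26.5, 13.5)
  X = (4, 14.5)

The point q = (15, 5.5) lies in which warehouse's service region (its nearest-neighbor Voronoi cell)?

Compare squared distances (the ordering matches that of the actual distances):
|qU|² = 25 + 9 = 34
|qV|² = 182.25 + 182.25 = 364.5
|qW|² = 132.25 + 64 = 196.25
|qX|² = 121 + 81 = 202
The smallest is to U, so q lies in the Voronoi region of U.

U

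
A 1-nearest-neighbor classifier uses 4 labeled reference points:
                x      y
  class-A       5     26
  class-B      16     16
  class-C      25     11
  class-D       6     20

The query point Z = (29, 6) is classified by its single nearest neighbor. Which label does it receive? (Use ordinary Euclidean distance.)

class-C

Since √ is increasing, it suffices to compare squared distances:
d²(Z, class-A) = 576 + 400 = 976
d²(Z, class-B) = 169 + 100 = 269
d²(Z, class-C) = 16 + 25 = 41
d²(Z, class-D) = 529 + 196 = 725
class-C is nearest.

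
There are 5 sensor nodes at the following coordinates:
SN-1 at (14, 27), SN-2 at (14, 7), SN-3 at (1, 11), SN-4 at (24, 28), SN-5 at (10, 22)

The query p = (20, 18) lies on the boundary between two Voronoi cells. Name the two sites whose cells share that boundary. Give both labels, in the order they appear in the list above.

Squared distances from p to each site:
d²(p, SN-1) = (20−14)² + (18−27)² = 36 + 81 = 117
d²(p, SN-2) = (20−14)² + (18−7)² = 36 + 121 = 157
d²(p, SN-3) = (20−1)² + (18−11)² = 361 + 49 = 410
d²(p, SN-4) = (20−24)² + (18−28)² = 16 + 100 = 116
d²(p, SN-5) = (20−10)² + (18−22)² = 100 + 16 = 116
p is equidistant from SN-4 and SN-5 (both at squared distance 116), and every other site is strictly farther — so p lies on the SN-4–SN-5 Voronoi edge.

SN-4 and SN-5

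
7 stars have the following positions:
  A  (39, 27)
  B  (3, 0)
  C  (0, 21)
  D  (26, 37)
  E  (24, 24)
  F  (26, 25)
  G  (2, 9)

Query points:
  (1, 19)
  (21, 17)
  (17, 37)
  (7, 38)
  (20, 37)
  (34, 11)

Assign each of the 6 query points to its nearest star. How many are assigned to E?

1

(1, 19) — d² to each: A:1508, B:365, C:5, D:949, E:554, F:661, G:101 → nearest is C
(21, 17) — d² to each: A:424, B:613, C:457, D:425, E:58, F:89, G:425 → nearest is E
(17, 37) — d² to each: A:584, B:1565, C:545, D:81, E:218, F:225, G:1009 → nearest is D
(7, 38) — d² to each: A:1145, B:1460, C:338, D:362, E:485, F:530, G:866 → nearest is C
(20, 37) — d² to each: A:461, B:1658, C:656, D:36, E:185, F:180, G:1108 → nearest is D
(34, 11) — d² to each: A:281, B:1082, C:1256, D:740, E:269, F:260, G:1028 → nearest is F
1 of the 6 points has E as nearest.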